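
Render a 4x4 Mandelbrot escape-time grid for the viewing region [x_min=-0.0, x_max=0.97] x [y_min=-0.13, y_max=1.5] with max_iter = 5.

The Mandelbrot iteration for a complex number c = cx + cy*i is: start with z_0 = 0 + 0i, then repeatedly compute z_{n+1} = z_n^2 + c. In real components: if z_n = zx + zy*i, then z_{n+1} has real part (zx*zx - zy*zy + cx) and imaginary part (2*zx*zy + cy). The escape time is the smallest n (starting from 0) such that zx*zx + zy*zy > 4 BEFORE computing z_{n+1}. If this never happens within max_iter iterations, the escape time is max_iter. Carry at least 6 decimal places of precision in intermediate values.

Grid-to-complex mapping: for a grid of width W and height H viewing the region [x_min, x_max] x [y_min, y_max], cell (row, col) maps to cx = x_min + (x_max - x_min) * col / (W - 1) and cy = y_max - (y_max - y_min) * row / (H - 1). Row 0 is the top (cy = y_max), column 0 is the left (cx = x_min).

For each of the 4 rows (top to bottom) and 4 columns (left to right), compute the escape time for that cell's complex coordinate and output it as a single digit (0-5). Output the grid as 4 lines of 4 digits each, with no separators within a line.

(row=0, col=0): c = 0.0000 + 1.5000i → escape time 2
(row=0, col=1): c = 0.3233 + 1.5000i → escape time 2
(row=0, col=2): c = 0.6467 + 1.5000i → escape time 2
(row=0, col=3): c = 0.9700 + 1.5000i → escape time 2
(row=1, col=0): c = 0.0000 + 0.9567i → escape time 5
(row=1, col=1): c = 0.3233 + 0.9567i → escape time 3
(row=1, col=2): c = 0.6467 + 0.9567i → escape time 2
(row=1, col=3): c = 0.9700 + 0.9567i → escape time 2
(row=2, col=0): c = 0.0000 + 0.4133i → escape time 5
(row=2, col=1): c = 0.3233 + 0.4133i → escape time 5
(row=2, col=2): c = 0.6467 + 0.4133i → escape time 3
(row=2, col=3): c = 0.9700 + 0.4133i → escape time 2
(row=3, col=0): c = 0.0000 + -0.1300i → escape time 5
(row=3, col=1): c = 0.3233 + -0.1300i → escape time 5
(row=3, col=2): c = 0.6467 + -0.1300i → escape time 4
(row=3, col=3): c = 0.9700 + -0.1300i → escape time 3

Answer: 2222
5322
5532
5543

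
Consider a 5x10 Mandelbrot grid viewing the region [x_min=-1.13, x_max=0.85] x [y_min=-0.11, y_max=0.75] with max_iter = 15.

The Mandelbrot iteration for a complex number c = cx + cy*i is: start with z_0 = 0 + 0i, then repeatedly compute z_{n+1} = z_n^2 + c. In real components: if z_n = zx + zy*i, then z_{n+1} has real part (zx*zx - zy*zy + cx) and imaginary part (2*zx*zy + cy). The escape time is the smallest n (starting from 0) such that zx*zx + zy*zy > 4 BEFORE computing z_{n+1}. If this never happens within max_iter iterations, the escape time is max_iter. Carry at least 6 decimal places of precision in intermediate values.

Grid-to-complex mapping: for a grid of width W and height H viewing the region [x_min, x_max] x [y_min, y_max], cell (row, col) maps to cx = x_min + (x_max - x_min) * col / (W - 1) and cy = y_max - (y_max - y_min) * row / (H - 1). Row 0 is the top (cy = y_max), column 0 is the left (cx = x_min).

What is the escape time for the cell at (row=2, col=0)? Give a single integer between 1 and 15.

z_0 = 0 + 0i, c = -1.1300 + 0.5589i
Iter 1: z = -1.1300 + 0.5589i, |z|^2 = 1.5893
Iter 2: z = -0.1655 + -0.7042i, |z|^2 = 0.5233
Iter 3: z = -1.5985 + 0.7919i, |z|^2 = 3.1824
Iter 4: z = 0.7981 + -1.9729i, |z|^2 = 4.5294
Escaped at iteration 4

Answer: 4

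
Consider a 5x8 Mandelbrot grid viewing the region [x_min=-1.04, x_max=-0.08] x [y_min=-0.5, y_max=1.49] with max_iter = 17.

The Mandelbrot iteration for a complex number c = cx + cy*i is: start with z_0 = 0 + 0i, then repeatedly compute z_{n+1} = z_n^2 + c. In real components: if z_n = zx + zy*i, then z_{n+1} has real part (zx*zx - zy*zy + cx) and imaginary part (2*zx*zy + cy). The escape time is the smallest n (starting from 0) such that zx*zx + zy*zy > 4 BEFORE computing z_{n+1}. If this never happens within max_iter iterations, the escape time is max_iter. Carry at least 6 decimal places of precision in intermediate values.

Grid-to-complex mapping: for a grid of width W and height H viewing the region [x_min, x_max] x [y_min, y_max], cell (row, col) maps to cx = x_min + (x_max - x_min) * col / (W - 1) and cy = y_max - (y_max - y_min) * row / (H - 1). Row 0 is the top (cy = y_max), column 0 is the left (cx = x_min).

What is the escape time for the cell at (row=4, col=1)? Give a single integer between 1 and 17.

z_0 = 0 + 0i, c = -0.8000 + 0.3529i
Iter 1: z = -0.8000 + 0.3529i, |z|^2 = 0.7645
Iter 2: z = -0.2845 + -0.2117i, |z|^2 = 0.1258
Iter 3: z = -0.7639 + 0.4733i, |z|^2 = 0.8075
Iter 4: z = -0.4405 + -0.3703i, |z|^2 = 0.3312
Iter 5: z = -0.7430 + 0.6791i, |z|^2 = 1.0133
Iter 6: z = -0.7091 + -0.6563i, |z|^2 = 0.9335
Iter 7: z = -0.7280 + 1.2836i, |z|^2 = 2.1775
Iter 8: z = -1.9176 + -1.5160i, |z|^2 = 5.9755
Escaped at iteration 8

Answer: 8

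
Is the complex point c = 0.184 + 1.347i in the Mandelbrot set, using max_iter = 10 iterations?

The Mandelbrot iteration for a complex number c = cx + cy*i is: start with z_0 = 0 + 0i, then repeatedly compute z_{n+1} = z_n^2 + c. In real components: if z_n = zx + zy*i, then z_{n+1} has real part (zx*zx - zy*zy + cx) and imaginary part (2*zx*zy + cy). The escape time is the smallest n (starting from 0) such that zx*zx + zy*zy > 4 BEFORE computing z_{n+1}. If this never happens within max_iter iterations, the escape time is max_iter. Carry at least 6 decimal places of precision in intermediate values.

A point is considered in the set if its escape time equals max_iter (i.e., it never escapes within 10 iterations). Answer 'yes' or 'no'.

z_0 = 0 + 0i, c = 0.1840 + 1.3470i
Iter 1: z = 0.1840 + 1.3470i, |z|^2 = 1.8483
Iter 2: z = -1.5966 + 1.8427i, |z|^2 = 5.9445
Escaped at iteration 2

Answer: no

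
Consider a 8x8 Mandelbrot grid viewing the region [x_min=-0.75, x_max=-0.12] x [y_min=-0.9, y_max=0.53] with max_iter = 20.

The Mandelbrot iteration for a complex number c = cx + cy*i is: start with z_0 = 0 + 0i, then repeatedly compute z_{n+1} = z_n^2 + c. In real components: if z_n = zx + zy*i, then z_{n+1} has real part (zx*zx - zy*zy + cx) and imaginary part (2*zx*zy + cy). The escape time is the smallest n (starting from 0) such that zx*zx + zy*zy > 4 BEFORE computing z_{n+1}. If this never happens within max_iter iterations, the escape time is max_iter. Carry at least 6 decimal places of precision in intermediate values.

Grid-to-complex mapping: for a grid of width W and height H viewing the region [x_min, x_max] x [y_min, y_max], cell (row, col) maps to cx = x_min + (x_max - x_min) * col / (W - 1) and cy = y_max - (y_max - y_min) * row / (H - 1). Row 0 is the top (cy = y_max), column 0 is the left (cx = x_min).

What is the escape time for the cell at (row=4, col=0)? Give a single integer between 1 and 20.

z_0 = 0 + 0i, c = -0.7500 + -0.2871i
Iter 1: z = -0.7500 + -0.2871i, |z|^2 = 0.6450
Iter 2: z = -0.2700 + 0.1436i, |z|^2 = 0.0935
Iter 3: z = -0.6977 + -0.3647i, |z|^2 = 0.6198
Iter 4: z = -0.3961 + 0.2217i, |z|^2 = 0.2061
Iter 5: z = -0.6422 + -0.4628i, |z|^2 = 0.6267
Iter 6: z = -0.5517 + 0.3073i, |z|^2 = 0.3988
Iter 7: z = -0.5401 + -0.6263i, |z|^2 = 0.6839
Iter 8: z = -0.8505 + 0.3893i, |z|^2 = 0.8750
Iter 9: z = -0.1781 + -0.9494i, |z|^2 = 0.9330
Iter 10: z = -1.6196 + 0.0511i, |z|^2 = 2.6256
Iter 11: z = 1.8704 + -0.4525i, |z|^2 = 3.7031
Iter 12: z = 2.5436 + -1.9799i, |z|^2 = 10.3899
Escaped at iteration 12

Answer: 12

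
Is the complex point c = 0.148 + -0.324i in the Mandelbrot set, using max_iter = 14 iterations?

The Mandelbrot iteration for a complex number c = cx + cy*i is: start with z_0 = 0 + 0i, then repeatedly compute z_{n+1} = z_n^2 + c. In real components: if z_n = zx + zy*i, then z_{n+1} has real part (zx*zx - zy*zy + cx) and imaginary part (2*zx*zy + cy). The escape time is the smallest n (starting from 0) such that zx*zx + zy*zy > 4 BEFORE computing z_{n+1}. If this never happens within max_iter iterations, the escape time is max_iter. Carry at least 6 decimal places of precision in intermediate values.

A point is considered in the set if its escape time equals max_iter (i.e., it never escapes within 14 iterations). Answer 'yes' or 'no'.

z_0 = 0 + 0i, c = 0.1480 + -0.3240i
Iter 1: z = 0.1480 + -0.3240i, |z|^2 = 0.1269
Iter 2: z = 0.0649 + -0.4199i, |z|^2 = 0.1805
Iter 3: z = -0.0241 + -0.3785i, |z|^2 = 0.1439
Iter 4: z = 0.0053 + -0.3058i, |z|^2 = 0.0935
Iter 5: z = 0.0545 + -0.3272i, |z|^2 = 0.1101
Iter 6: z = 0.0439 + -0.3597i, |z|^2 = 0.1313
Iter 7: z = 0.0205 + -0.3556i, |z|^2 = 0.1269
Iter 8: z = 0.0220 + -0.3386i, |z|^2 = 0.1151
Iter 9: z = 0.0338 + -0.3389i, |z|^2 = 0.1160
Iter 10: z = 0.0343 + -0.3469i, |z|^2 = 0.1215
Iter 11: z = 0.0288 + -0.3478i, |z|^2 = 0.1218
Iter 12: z = 0.0279 + -0.3440i, |z|^2 = 0.1191
Iter 13: z = 0.0304 + -0.3432i, |z|^2 = 0.1187
Did not escape in 14 iterations → in set

Answer: yes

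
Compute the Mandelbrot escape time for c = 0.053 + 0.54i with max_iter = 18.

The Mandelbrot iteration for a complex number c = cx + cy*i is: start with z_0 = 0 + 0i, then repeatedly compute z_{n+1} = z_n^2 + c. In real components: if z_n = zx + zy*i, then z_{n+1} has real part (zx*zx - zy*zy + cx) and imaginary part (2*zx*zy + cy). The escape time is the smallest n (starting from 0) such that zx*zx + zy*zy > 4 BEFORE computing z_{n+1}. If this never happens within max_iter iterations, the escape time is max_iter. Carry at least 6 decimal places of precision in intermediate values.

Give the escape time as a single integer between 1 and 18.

Answer: 18

Derivation:
z_0 = 0 + 0i, c = 0.0530 + 0.5400i
Iter 1: z = 0.0530 + 0.5400i, |z|^2 = 0.2944
Iter 2: z = -0.2358 + 0.5972i, |z|^2 = 0.4123
Iter 3: z = -0.2481 + 0.2584i, |z|^2 = 0.1283
Iter 4: z = 0.0478 + 0.4118i, |z|^2 = 0.1719
Iter 5: z = -0.1143 + 0.5794i, |z|^2 = 0.3487
Iter 6: z = -0.2696 + 0.4076i, |z|^2 = 0.2388
Iter 7: z = -0.0404 + 0.3202i, |z|^2 = 0.1042
Iter 8: z = -0.0479 + 0.5141i, |z|^2 = 0.2666
Iter 9: z = -0.2090 + 0.4907i, |z|^2 = 0.2845
Iter 10: z = -0.1441 + 0.3349i, |z|^2 = 0.1329
Iter 11: z = -0.0384 + 0.4435i, |z|^2 = 0.1981
Iter 12: z = -0.1422 + 0.5060i, |z|^2 = 0.2762
Iter 13: z = -0.1828 + 0.3961i, |z|^2 = 0.1903
Iter 14: z = -0.0705 + 0.3952i, |z|^2 = 0.1611
Iter 15: z = -0.0982 + 0.4843i, |z|^2 = 0.2442
Iter 16: z = -0.1719 + 0.4449i, |z|^2 = 0.2275
Iter 17: z = -0.1154 + 0.3871i, |z|^2 = 0.1631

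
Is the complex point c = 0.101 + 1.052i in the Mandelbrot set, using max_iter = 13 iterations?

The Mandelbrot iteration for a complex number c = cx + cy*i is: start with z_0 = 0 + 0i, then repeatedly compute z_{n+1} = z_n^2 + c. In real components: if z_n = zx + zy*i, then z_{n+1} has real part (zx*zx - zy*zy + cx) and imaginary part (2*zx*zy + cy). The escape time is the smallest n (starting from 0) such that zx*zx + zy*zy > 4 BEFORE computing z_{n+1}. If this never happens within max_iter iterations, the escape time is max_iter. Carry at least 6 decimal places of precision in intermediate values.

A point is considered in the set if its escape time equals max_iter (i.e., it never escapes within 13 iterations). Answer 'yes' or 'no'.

z_0 = 0 + 0i, c = 0.1010 + 1.0520i
Iter 1: z = 0.1010 + 1.0520i, |z|^2 = 1.1169
Iter 2: z = -0.9955 + 1.2645i, |z|^2 = 2.5900
Iter 3: z = -0.5069 + -1.4656i, |z|^2 = 2.4051
Iter 4: z = -1.7901 + 2.5380i, |z|^2 = 9.6458
Escaped at iteration 4

Answer: no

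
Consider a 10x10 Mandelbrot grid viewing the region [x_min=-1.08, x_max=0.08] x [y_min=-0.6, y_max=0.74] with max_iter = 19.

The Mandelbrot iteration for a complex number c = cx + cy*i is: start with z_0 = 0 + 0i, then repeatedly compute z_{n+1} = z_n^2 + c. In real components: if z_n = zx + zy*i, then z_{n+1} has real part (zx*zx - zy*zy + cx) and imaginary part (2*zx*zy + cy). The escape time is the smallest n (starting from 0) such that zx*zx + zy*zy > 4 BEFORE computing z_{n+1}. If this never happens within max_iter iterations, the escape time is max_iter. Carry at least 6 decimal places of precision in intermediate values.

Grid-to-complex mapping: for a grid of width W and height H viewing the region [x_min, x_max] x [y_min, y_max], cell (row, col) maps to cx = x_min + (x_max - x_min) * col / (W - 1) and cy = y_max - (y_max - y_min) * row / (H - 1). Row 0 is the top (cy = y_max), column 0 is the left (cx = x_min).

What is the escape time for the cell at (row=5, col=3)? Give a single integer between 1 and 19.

Answer: 19

Derivation:
z_0 = 0 + 0i, c = -0.6933 + -0.0044i
Iter 1: z = -0.6933 + -0.0044i, |z|^2 = 0.4807
Iter 2: z = -0.2126 + 0.0017i, |z|^2 = 0.0452
Iter 3: z = -0.6481 + -0.0052i, |z|^2 = 0.4201
Iter 4: z = -0.2733 + 0.0023i, |z|^2 = 0.0747
Iter 5: z = -0.6186 + -0.0057i, |z|^2 = 0.3828
Iter 6: z = -0.3106 + 0.0026i, |z|^2 = 0.0965
Iter 7: z = -0.5968 + -0.0061i, |z|^2 = 0.3563
Iter 8: z = -0.3372 + 0.0028i, |z|^2 = 0.1137
Iter 9: z = -0.5797 + -0.0063i, |z|^2 = 0.3361
Iter 10: z = -0.3574 + 0.0029i, |z|^2 = 0.1277
Iter 11: z = -0.5656 + -0.0065i, |z|^2 = 0.3200
Iter 12: z = -0.3734 + 0.0029i, |z|^2 = 0.1395
Iter 13: z = -0.5539 + -0.0066i, |z|^2 = 0.3068
Iter 14: z = -0.3866 + 0.0029i, |z|^2 = 0.1495
Iter 15: z = -0.5439 + -0.0067i, |z|^2 = 0.2959
Iter 16: z = -0.3976 + 0.0028i, |z|^2 = 0.1581
Iter 17: z = -0.5353 + -0.0067i, |z|^2 = 0.2866
Iter 18: z = -0.4068 + 0.0027i, |z|^2 = 0.1655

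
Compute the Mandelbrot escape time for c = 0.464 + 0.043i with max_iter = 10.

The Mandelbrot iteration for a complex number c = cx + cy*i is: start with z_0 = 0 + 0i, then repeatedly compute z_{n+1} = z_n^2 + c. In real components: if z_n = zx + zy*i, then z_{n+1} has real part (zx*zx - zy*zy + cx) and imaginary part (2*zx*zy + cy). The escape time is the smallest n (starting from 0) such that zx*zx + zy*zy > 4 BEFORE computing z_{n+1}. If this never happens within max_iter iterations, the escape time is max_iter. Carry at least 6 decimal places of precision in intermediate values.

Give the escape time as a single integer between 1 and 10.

Answer: 5

Derivation:
z_0 = 0 + 0i, c = 0.4640 + 0.0430i
Iter 1: z = 0.4640 + 0.0430i, |z|^2 = 0.2171
Iter 2: z = 0.6774 + 0.0829i, |z|^2 = 0.4658
Iter 3: z = 0.9161 + 0.1553i, |z|^2 = 0.8633
Iter 4: z = 1.2790 + 0.3276i, |z|^2 = 1.7433
Iter 5: z = 1.9926 + 0.8810i, |z|^2 = 4.7467
Escaped at iteration 5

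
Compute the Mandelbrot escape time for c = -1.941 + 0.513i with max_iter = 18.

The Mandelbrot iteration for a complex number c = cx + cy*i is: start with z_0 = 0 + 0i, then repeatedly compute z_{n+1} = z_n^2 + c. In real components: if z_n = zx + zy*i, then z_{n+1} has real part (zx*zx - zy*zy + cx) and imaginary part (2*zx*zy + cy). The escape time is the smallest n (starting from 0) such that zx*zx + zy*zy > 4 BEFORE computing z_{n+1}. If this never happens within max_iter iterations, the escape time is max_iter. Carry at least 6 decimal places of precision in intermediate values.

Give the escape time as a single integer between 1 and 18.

z_0 = 0 + 0i, c = -1.9410 + 0.5130i
Iter 1: z = -1.9410 + 0.5130i, |z|^2 = 4.0306
Escaped at iteration 1

Answer: 1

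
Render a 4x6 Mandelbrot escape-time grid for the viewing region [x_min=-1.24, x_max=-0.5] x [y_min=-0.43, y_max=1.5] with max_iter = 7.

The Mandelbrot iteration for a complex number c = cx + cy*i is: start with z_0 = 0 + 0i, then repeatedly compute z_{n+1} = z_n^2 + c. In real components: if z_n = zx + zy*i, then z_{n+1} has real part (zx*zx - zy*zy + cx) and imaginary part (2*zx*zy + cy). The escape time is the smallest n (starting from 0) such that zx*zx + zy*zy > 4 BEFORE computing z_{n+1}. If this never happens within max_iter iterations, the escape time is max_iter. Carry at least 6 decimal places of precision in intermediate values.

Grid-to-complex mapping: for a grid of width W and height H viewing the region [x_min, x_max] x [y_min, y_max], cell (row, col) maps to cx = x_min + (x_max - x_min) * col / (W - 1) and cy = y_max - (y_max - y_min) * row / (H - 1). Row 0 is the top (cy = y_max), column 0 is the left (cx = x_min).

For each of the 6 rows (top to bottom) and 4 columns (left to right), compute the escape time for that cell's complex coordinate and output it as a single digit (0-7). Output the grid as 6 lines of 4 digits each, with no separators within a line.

(row=0, col=0): c = -1.2400 + 1.5000i → escape time 2
(row=0, col=1): c = -0.9933 + 1.5000i → escape time 2
(row=0, col=2): c = -0.7467 + 1.5000i → escape time 2
(row=0, col=3): c = -0.5000 + 1.5000i → escape time 2
(row=1, col=0): c = -1.2400 + 1.1140i → escape time 3
(row=1, col=1): c = -0.9933 + 1.1140i → escape time 3
(row=1, col=2): c = -0.7467 + 1.1140i → escape time 3
(row=1, col=3): c = -0.5000 + 1.1140i → escape time 3
(row=2, col=0): c = -1.2400 + 0.7280i → escape time 3
(row=2, col=1): c = -0.9933 + 0.7280i → escape time 4
(row=2, col=2): c = -0.7467 + 0.7280i → escape time 4
(row=2, col=3): c = -0.5000 + 0.7280i → escape time 6
(row=3, col=0): c = -1.2400 + 0.3420i → escape time 7
(row=3, col=1): c = -0.9933 + 0.3420i → escape time 7
(row=3, col=2): c = -0.7467 + 0.3420i → escape time 7
(row=3, col=3): c = -0.5000 + 0.3420i → escape time 7
(row=4, col=0): c = -1.2400 + -0.0440i → escape time 7
(row=4, col=1): c = -0.9933 + -0.0440i → escape time 7
(row=4, col=2): c = -0.7467 + -0.0440i → escape time 7
(row=4, col=3): c = -0.5000 + -0.0440i → escape time 7
(row=5, col=0): c = -1.2400 + -0.4300i → escape time 6
(row=5, col=1): c = -0.9933 + -0.4300i → escape time 6
(row=5, col=2): c = -0.7467 + -0.4300i → escape time 7
(row=5, col=3): c = -0.5000 + -0.4300i → escape time 7

Answer: 2222
3333
3446
7777
7777
6677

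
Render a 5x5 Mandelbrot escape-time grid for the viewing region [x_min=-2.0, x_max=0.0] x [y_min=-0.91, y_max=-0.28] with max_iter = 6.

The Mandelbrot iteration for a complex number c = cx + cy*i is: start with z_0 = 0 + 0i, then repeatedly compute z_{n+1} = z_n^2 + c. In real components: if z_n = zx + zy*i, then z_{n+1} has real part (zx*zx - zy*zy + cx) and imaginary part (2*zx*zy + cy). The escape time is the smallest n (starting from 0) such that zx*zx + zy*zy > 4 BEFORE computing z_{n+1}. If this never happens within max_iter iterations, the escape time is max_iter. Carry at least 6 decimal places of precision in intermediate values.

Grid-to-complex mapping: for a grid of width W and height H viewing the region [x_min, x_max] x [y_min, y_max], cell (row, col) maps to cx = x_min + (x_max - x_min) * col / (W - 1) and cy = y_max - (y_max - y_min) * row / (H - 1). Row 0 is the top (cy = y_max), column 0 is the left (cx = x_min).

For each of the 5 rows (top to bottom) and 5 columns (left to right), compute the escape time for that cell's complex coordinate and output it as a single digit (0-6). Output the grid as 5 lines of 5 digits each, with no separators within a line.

Answer: 15666
13666
13566
13366
13346

Derivation:
(row=0, col=0): c = -2.0000 + -0.2800i → escape time 1
(row=0, col=1): c = -1.5000 + -0.2800i → escape time 5
(row=0, col=2): c = -1.0000 + -0.2800i → escape time 6
(row=0, col=3): c = -0.5000 + -0.2800i → escape time 6
(row=0, col=4): c = 0.0000 + -0.2800i → escape time 6
(row=1, col=0): c = -2.0000 + -0.4375i → escape time 1
(row=1, col=1): c = -1.5000 + -0.4375i → escape time 3
(row=1, col=2): c = -1.0000 + -0.4375i → escape time 6
(row=1, col=3): c = -0.5000 + -0.4375i → escape time 6
(row=1, col=4): c = 0.0000 + -0.4375i → escape time 6
(row=2, col=0): c = -2.0000 + -0.5950i → escape time 1
(row=2, col=1): c = -1.5000 + -0.5950i → escape time 3
(row=2, col=2): c = -1.0000 + -0.5950i → escape time 5
(row=2, col=3): c = -0.5000 + -0.5950i → escape time 6
(row=2, col=4): c = 0.0000 + -0.5950i → escape time 6
(row=3, col=0): c = -2.0000 + -0.7525i → escape time 1
(row=3, col=1): c = -1.5000 + -0.7525i → escape time 3
(row=3, col=2): c = -1.0000 + -0.7525i → escape time 3
(row=3, col=3): c = -0.5000 + -0.7525i → escape time 6
(row=3, col=4): c = 0.0000 + -0.7525i → escape time 6
(row=4, col=0): c = -2.0000 + -0.9100i → escape time 1
(row=4, col=1): c = -1.5000 + -0.9100i → escape time 3
(row=4, col=2): c = -1.0000 + -0.9100i → escape time 3
(row=4, col=3): c = -0.5000 + -0.9100i → escape time 4
(row=4, col=4): c = 0.0000 + -0.9100i → escape time 6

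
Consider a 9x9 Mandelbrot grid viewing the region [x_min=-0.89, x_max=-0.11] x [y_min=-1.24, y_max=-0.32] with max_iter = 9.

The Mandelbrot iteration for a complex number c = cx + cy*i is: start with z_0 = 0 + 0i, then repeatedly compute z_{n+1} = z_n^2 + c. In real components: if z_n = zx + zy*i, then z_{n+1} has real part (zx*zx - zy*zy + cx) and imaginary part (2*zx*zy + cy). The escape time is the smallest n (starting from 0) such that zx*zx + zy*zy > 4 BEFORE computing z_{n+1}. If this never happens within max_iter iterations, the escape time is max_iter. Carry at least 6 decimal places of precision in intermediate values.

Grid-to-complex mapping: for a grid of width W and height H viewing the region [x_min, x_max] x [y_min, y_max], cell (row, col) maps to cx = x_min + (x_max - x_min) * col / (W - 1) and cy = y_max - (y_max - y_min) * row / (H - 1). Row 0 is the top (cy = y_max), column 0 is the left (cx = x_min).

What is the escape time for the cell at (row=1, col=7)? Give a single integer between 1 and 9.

z_0 = 0 + 0i, c = -0.2075 + -0.4350i
Iter 1: z = -0.2075 + -0.4350i, |z|^2 = 0.2323
Iter 2: z = -0.3537 + -0.2545i, |z|^2 = 0.1898
Iter 3: z = -0.1472 + -0.2550i, |z|^2 = 0.0867
Iter 4: z = -0.2509 + -0.3599i, |z|^2 = 0.1925
Iter 5: z = -0.2741 + -0.2544i, |z|^2 = 0.1399
Iter 6: z = -0.1971 + -0.2955i, |z|^2 = 0.1262
Iter 7: z = -0.2560 + -0.3185i, |z|^2 = 0.1670
Iter 8: z = -0.2434 + -0.2719i, |z|^2 = 0.1332

Answer: 9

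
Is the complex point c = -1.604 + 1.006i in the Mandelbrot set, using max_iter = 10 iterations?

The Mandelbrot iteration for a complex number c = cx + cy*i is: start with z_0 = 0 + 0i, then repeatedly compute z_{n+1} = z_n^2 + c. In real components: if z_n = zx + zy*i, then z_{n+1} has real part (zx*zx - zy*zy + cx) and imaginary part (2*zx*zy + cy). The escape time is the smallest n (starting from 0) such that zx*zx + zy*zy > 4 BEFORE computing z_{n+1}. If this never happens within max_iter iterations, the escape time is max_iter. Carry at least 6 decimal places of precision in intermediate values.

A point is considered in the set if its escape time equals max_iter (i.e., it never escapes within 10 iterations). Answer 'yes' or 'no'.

Answer: no

Derivation:
z_0 = 0 + 0i, c = -1.6040 + 1.0060i
Iter 1: z = -1.6040 + 1.0060i, |z|^2 = 3.5849
Iter 2: z = -0.0432 + -2.2212i, |z|^2 = 4.9358
Escaped at iteration 2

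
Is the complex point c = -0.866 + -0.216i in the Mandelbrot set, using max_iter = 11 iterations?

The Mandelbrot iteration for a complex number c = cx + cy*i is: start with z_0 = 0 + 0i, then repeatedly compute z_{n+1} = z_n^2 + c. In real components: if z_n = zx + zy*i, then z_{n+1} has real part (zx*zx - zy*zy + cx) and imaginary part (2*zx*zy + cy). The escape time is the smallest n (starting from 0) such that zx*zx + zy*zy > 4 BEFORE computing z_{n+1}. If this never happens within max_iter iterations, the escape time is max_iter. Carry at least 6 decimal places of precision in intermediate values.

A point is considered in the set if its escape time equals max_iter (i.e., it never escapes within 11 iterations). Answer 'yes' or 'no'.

z_0 = 0 + 0i, c = -0.8660 + -0.2160i
Iter 1: z = -0.8660 + -0.2160i, |z|^2 = 0.7966
Iter 2: z = -0.1627 + 0.1581i, |z|^2 = 0.0515
Iter 3: z = -0.8645 + -0.2674i, |z|^2 = 0.8189
Iter 4: z = -0.1901 + 0.2464i, |z|^2 = 0.0969
Iter 5: z = -0.8906 + -0.3097i, |z|^2 = 0.8891
Iter 6: z = -0.1688 + 0.3356i, |z|^2 = 0.1411
Iter 7: z = -0.9502 + -0.3293i, |z|^2 = 1.0113
Iter 8: z = -0.0716 + 0.4098i, |z|^2 = 0.1730
Iter 9: z = -1.0288 + -0.2747i, |z|^2 = 1.1338
Iter 10: z = 0.1169 + 0.3492i, |z|^2 = 0.1356
Did not escape in 11 iterations → in set

Answer: yes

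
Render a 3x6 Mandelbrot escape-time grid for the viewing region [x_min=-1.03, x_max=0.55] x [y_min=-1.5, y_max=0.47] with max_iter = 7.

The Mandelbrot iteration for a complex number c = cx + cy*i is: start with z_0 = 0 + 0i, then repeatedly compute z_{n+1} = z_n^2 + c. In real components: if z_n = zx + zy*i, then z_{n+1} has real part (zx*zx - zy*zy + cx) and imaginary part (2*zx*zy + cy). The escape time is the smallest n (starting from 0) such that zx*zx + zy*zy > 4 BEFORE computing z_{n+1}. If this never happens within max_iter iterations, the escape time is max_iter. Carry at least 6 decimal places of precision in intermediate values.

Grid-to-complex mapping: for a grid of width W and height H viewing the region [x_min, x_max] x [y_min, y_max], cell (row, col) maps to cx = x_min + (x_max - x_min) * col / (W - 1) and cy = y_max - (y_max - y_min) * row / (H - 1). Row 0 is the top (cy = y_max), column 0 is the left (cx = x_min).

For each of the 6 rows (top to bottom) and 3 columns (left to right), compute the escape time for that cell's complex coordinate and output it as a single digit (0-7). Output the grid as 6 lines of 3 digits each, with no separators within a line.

Answer: 574
774
774
473
362
222

Derivation:
(row=0, col=0): c = -1.0300 + 0.4700i → escape time 5
(row=0, col=1): c = -0.2400 + 0.4700i → escape time 7
(row=0, col=2): c = 0.5500 + 0.4700i → escape time 4
(row=1, col=0): c = -1.0300 + 0.0760i → escape time 7
(row=1, col=1): c = -0.2400 + 0.0760i → escape time 7
(row=1, col=2): c = 0.5500 + 0.0760i → escape time 4
(row=2, col=0): c = -1.0300 + -0.3180i → escape time 7
(row=2, col=1): c = -0.2400 + -0.3180i → escape time 7
(row=2, col=2): c = 0.5500 + -0.3180i → escape time 4
(row=3, col=0): c = -1.0300 + -0.7120i → escape time 4
(row=3, col=1): c = -0.2400 + -0.7120i → escape time 7
(row=3, col=2): c = 0.5500 + -0.7120i → escape time 3
(row=4, col=0): c = -1.0300 + -1.1060i → escape time 3
(row=4, col=1): c = -0.2400 + -1.1060i → escape time 6
(row=4, col=2): c = 0.5500 + -1.1060i → escape time 2
(row=5, col=0): c = -1.0300 + -1.5000i → escape time 2
(row=5, col=1): c = -0.2400 + -1.5000i → escape time 2
(row=5, col=2): c = 0.5500 + -1.5000i → escape time 2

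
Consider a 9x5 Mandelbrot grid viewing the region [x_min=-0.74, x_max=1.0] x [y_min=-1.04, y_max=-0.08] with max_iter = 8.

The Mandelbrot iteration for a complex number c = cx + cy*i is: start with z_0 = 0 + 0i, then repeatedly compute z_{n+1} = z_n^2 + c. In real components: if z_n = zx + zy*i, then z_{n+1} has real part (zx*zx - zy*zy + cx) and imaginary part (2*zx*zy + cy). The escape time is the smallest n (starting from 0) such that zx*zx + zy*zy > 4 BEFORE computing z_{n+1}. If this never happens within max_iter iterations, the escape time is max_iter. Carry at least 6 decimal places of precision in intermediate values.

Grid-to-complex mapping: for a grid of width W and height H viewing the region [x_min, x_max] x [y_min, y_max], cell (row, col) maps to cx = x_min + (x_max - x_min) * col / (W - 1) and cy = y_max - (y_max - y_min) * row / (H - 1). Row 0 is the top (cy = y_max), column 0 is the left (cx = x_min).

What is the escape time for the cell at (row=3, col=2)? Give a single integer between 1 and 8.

z_0 = 0 + 0i, c = -0.3050 + -0.8000i
Iter 1: z = -0.3050 + -0.8000i, |z|^2 = 0.7330
Iter 2: z = -0.8520 + -0.3120i, |z|^2 = 0.8232
Iter 3: z = 0.3235 + -0.2684i, |z|^2 = 0.1767
Iter 4: z = -0.2724 + -0.9736i, |z|^2 = 1.0222
Iter 5: z = -1.1788 + -0.2696i, |z|^2 = 1.4623
Iter 6: z = 1.0119 + -0.1643i, |z|^2 = 1.0509
Iter 7: z = 0.6919 + -1.1325i, |z|^2 = 1.7612

Answer: 8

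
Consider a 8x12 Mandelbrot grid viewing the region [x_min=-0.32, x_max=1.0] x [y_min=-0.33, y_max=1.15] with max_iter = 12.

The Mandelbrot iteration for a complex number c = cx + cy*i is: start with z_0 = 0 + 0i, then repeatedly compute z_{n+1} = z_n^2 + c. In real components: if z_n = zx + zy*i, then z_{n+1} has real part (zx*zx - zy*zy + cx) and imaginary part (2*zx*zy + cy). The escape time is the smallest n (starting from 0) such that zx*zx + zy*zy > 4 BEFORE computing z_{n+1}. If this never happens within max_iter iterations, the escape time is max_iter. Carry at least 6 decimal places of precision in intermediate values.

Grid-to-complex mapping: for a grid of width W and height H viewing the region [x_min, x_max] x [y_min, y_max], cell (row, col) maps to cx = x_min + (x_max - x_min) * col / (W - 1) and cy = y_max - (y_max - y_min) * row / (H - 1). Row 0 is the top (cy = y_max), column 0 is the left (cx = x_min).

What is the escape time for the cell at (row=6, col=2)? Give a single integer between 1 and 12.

z_0 = 0 + 0i, c = 0.0571 + 0.3427i
Iter 1: z = 0.0571 + 0.3427i, |z|^2 = 0.1207
Iter 2: z = -0.0571 + 0.3819i, |z|^2 = 0.1491
Iter 3: z = -0.0854 + 0.2992i, |z|^2 = 0.0968
Iter 4: z = -0.0250 + 0.2916i, |z|^2 = 0.0857
Iter 5: z = -0.0273 + 0.3281i, |z|^2 = 0.1084
Iter 6: z = -0.0498 + 0.3248i, |z|^2 = 0.1080
Iter 7: z = -0.0459 + 0.3104i, |z|^2 = 0.0984
Iter 8: z = -0.0371 + 0.3142i, |z|^2 = 0.1001
Iter 9: z = -0.0402 + 0.3194i, |z|^2 = 0.1036
Iter 10: z = -0.0433 + 0.3170i, |z|^2 = 0.1024
Iter 11: z = -0.0415 + 0.3153i, |z|^2 = 0.1011

Answer: 12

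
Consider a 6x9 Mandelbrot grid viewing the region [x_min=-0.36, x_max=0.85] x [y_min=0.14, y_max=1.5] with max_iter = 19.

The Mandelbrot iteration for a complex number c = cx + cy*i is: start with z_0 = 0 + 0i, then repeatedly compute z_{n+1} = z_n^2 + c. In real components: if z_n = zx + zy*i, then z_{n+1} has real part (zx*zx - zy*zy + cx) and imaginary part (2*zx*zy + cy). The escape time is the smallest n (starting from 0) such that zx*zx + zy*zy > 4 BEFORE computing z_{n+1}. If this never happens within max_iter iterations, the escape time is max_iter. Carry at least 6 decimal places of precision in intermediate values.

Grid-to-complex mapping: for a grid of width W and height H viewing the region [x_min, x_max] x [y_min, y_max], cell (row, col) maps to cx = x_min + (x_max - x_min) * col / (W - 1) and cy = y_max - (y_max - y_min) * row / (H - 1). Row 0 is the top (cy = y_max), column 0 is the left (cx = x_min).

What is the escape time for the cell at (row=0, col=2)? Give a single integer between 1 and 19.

z_0 = 0 + 0i, c = 0.1240 + 1.5000i
Iter 1: z = 0.1240 + 1.5000i, |z|^2 = 2.2654
Iter 2: z = -2.1106 + 1.8720i, |z|^2 = 7.9591
Escaped at iteration 2

Answer: 2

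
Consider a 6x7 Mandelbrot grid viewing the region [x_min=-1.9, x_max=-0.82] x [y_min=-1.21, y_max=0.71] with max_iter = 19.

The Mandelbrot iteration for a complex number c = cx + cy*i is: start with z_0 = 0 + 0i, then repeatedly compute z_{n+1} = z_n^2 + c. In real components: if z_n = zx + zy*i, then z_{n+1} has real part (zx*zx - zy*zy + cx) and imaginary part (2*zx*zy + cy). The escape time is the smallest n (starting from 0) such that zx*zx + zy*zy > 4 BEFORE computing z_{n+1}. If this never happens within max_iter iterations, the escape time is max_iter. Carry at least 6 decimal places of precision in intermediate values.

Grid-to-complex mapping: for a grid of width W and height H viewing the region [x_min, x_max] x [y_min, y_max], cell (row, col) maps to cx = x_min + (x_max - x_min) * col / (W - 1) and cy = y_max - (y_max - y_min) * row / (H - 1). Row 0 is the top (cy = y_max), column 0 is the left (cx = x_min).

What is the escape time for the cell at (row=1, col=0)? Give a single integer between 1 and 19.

z_0 = 0 + 0i, c = -1.9000 + 0.3900i
Iter 1: z = -1.9000 + 0.3900i, |z|^2 = 3.7621
Iter 2: z = 1.5579 + -1.0920i, |z|^2 = 3.6195
Iter 3: z = -0.6654 + -3.0125i, |z|^2 = 9.5176
Escaped at iteration 3

Answer: 3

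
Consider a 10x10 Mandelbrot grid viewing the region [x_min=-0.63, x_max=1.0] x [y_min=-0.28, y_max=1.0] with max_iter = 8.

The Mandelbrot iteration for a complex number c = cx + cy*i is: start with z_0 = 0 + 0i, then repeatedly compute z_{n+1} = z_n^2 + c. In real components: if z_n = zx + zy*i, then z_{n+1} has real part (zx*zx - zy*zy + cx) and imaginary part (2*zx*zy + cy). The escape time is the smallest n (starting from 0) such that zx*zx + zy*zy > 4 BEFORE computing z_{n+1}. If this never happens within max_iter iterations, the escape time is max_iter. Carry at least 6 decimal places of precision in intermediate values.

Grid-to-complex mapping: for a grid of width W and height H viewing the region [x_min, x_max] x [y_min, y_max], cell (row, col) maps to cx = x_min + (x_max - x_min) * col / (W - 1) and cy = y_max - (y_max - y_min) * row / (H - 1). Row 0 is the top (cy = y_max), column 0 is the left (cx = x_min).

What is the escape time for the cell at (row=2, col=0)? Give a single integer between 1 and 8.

Answer: 6

Derivation:
z_0 = 0 + 0i, c = -0.6300 + 0.7156i
Iter 1: z = -0.6300 + 0.7156i, |z|^2 = 0.9089
Iter 2: z = -0.7451 + -0.1860i, |z|^2 = 0.5898
Iter 3: z = -0.1094 + 0.9928i, |z|^2 = 0.9976
Iter 4: z = -1.6037 + 0.4983i, |z|^2 = 2.8201
Iter 5: z = 1.6935 + -0.8827i, |z|^2 = 3.6472
Iter 6: z = 1.4588 + -2.2743i, |z|^2 = 7.3004
Escaped at iteration 6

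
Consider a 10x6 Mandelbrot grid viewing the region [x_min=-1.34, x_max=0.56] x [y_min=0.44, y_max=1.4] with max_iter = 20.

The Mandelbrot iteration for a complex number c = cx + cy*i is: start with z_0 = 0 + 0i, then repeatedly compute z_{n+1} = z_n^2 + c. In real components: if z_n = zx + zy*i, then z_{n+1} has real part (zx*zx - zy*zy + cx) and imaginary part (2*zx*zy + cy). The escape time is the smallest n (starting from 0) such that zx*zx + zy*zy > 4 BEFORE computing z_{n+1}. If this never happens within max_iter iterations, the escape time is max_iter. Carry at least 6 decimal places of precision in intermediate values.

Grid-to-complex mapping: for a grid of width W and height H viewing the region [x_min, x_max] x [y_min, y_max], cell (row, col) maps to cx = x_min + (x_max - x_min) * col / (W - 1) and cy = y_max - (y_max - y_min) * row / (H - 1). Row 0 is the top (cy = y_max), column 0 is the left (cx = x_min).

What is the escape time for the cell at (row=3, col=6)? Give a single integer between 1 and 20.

Answer: 20

Derivation:
z_0 = 0 + 0i, c = -0.0733 + 0.8240i
Iter 1: z = -0.0733 + 0.8240i, |z|^2 = 0.6844
Iter 2: z = -0.7469 + 0.7031i, |z|^2 = 1.0523
Iter 3: z = -0.0098 + -0.2264i, |z|^2 = 0.0514
Iter 4: z = -0.1245 + 0.8285i, |z|^2 = 0.7018
Iter 5: z = -0.7442 + 0.6177i, |z|^2 = 0.9354
Iter 6: z = 0.0989 + -0.0954i, |z|^2 = 0.0189
Iter 7: z = -0.0727 + 0.8051i, |z|^2 = 0.6535
Iter 8: z = -0.7163 + 0.7070i, |z|^2 = 1.0129
Iter 9: z = -0.0601 + -0.1889i, |z|^2 = 0.0393
Iter 10: z = -0.1054 + 0.8467i, |z|^2 = 0.7280
Iter 11: z = -0.7791 + 0.6455i, |z|^2 = 1.0238
Iter 12: z = 0.1170 + -0.1819i, |z|^2 = 0.0468
Iter 13: z = -0.0927 + 0.7814i, |z|^2 = 0.6192
Iter 14: z = -0.6754 + 0.6791i, |z|^2 = 0.9172
Iter 15: z = -0.0783 + -0.0932i, |z|^2 = 0.0148
Iter 16: z = -0.0759 + 0.8386i, |z|^2 = 0.7090
Iter 17: z = -0.7708 + 0.6967i, |z|^2 = 1.0796
Iter 18: z = 0.0354 + -0.2501i, |z|^2 = 0.0638
Iter 19: z = -0.1346 + 0.8063i, |z|^2 = 0.6682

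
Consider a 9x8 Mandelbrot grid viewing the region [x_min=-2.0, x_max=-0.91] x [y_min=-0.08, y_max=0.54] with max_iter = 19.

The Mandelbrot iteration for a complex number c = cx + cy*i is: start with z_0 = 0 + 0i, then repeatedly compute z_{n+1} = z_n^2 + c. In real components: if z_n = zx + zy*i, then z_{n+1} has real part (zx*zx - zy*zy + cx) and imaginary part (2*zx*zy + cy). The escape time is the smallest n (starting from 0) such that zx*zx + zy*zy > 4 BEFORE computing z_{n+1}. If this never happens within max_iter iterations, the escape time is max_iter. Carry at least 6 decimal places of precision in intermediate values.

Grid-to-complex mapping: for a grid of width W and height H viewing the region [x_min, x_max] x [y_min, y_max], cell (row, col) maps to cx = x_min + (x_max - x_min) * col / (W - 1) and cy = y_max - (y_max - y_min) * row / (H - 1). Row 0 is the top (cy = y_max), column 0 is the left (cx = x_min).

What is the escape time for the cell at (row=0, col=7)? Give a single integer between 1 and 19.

Answer: 5

Derivation:
z_0 = 0 + 0i, c = -1.0463 + 0.5400i
Iter 1: z = -1.0463 + 0.5400i, |z|^2 = 1.3862
Iter 2: z = -0.2432 + -0.5900i, |z|^2 = 0.4072
Iter 3: z = -1.3351 + 0.8270i, |z|^2 = 2.4665
Iter 4: z = 0.0525 + -1.6682i, |z|^2 = 2.7857
Iter 5: z = -3.8265 + 0.3649i, |z|^2 = 14.7751
Escaped at iteration 5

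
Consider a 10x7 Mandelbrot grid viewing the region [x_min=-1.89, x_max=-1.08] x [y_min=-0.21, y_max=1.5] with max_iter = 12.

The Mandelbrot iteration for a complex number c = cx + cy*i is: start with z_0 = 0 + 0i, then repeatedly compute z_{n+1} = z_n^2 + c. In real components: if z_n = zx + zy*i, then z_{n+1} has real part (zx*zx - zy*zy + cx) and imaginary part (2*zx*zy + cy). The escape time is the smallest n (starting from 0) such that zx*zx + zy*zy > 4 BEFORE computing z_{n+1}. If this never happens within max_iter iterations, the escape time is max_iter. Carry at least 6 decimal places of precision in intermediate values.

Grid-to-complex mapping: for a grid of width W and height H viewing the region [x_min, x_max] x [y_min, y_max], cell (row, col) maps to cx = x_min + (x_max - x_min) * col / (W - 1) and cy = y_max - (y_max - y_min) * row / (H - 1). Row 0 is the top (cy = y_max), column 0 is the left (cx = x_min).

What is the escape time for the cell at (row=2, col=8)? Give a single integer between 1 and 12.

z_0 = 0 + 0i, c = -1.1700 + 0.9300i
Iter 1: z = -1.1700 + 0.9300i, |z|^2 = 2.2338
Iter 2: z = -0.6660 + -1.2462i, |z|^2 = 1.9966
Iter 3: z = -2.2795 + 2.5899i, |z|^2 = 11.9037
Escaped at iteration 3

Answer: 3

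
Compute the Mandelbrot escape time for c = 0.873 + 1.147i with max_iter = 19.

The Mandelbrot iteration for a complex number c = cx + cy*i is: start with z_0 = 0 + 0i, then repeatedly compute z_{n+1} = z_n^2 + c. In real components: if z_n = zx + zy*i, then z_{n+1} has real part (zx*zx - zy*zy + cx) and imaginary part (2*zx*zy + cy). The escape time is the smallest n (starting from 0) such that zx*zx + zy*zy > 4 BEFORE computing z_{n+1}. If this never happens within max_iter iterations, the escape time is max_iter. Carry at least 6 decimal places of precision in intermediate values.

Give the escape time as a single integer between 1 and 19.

Answer: 2

Derivation:
z_0 = 0 + 0i, c = 0.8730 + 1.1470i
Iter 1: z = 0.8730 + 1.1470i, |z|^2 = 2.0777
Iter 2: z = 0.3195 + 3.1497i, |z|^2 = 10.0225
Escaped at iteration 2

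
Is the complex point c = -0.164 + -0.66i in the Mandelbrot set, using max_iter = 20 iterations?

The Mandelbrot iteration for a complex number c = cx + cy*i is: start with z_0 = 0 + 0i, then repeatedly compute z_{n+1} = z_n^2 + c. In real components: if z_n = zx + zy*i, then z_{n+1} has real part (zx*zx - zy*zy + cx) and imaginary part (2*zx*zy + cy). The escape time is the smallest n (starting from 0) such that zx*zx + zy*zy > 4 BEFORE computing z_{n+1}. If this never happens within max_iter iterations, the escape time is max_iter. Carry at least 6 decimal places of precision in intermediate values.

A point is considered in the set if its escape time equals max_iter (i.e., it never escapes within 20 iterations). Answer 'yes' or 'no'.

Answer: yes

Derivation:
z_0 = 0 + 0i, c = -0.1640 + -0.6600i
Iter 1: z = -0.1640 + -0.6600i, |z|^2 = 0.4625
Iter 2: z = -0.5727 + -0.4435i, |z|^2 = 0.5247
Iter 3: z = -0.0327 + -0.1520i, |z|^2 = 0.0242
Iter 4: z = -0.1860 + -0.6501i, |z|^2 = 0.4572
Iter 5: z = -0.5520 + -0.4181i, |z|^2 = 0.4795
Iter 6: z = -0.0342 + -0.1984i, |z|^2 = 0.0405
Iter 7: z = -0.2022 + -0.6464i, |z|^2 = 0.4588
Iter 8: z = -0.5410 + -0.3986i, |z|^2 = 0.4516
Iter 9: z = -0.0302 + -0.2287i, |z|^2 = 0.0532
Iter 10: z = -0.2154 + -0.6462i, |z|^2 = 0.4640
Iter 11: z = -0.5352 + -0.3816i, |z|^2 = 0.4320
Iter 12: z = -0.0232 + -0.2516i, |z|^2 = 0.0638
Iter 13: z = -0.2267 + -0.6483i, |z|^2 = 0.4717
Iter 14: z = -0.5329 + -0.3660i, |z|^2 = 0.4179
Iter 15: z = -0.0140 + -0.2699i, |z|^2 = 0.0730
Iter 16: z = -0.2367 + -0.6525i, |z|^2 = 0.4817
Iter 17: z = -0.5337 + -0.3512i, |z|^2 = 0.4082
Iter 18: z = -0.0025 + -0.2852i, |z|^2 = 0.0813
Iter 19: z = -0.2453 + -0.6586i, |z|^2 = 0.4939
Did not escape in 20 iterations → in set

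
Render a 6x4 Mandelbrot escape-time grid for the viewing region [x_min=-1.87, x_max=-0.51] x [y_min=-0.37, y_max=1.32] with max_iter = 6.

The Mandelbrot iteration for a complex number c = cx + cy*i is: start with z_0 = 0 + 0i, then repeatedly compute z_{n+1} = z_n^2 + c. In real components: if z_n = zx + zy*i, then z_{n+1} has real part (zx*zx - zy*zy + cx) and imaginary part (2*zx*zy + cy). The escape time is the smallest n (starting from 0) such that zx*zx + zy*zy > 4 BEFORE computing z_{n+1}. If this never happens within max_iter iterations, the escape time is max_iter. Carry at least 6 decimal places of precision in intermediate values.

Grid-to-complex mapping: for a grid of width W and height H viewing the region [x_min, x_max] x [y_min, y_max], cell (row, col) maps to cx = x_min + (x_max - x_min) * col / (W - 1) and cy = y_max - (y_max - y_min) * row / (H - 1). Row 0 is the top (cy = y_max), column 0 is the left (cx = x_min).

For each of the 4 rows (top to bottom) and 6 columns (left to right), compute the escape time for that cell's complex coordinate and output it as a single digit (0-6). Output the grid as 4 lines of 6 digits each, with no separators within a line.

Answer: 112223
133346
456666
346666

Derivation:
(row=0, col=0): c = -1.8700 + 1.3200i → escape time 1
(row=0, col=1): c = -1.5980 + 1.3200i → escape time 1
(row=0, col=2): c = -1.3260 + 1.3200i → escape time 2
(row=0, col=3): c = -1.0540 + 1.3200i → escape time 2
(row=0, col=4): c = -0.7820 + 1.3200i → escape time 2
(row=0, col=5): c = -0.5100 + 1.3200i → escape time 3
(row=1, col=0): c = -1.8700 + 0.7567i → escape time 1
(row=1, col=1): c = -1.5980 + 0.7567i → escape time 3
(row=1, col=2): c = -1.3260 + 0.7567i → escape time 3
(row=1, col=3): c = -1.0540 + 0.7567i → escape time 3
(row=1, col=4): c = -0.7820 + 0.7567i → escape time 4
(row=1, col=5): c = -0.5100 + 0.7567i → escape time 6
(row=2, col=0): c = -1.8700 + 0.1933i → escape time 4
(row=2, col=1): c = -1.5980 + 0.1933i → escape time 5
(row=2, col=2): c = -1.3260 + 0.1933i → escape time 6
(row=2, col=3): c = -1.0540 + 0.1933i → escape time 6
(row=2, col=4): c = -0.7820 + 0.1933i → escape time 6
(row=2, col=5): c = -0.5100 + 0.1933i → escape time 6
(row=3, col=0): c = -1.8700 + -0.3700i → escape time 3
(row=3, col=1): c = -1.5980 + -0.3700i → escape time 4
(row=3, col=2): c = -1.3260 + -0.3700i → escape time 6
(row=3, col=3): c = -1.0540 + -0.3700i → escape time 6
(row=3, col=4): c = -0.7820 + -0.3700i → escape time 6
(row=3, col=5): c = -0.5100 + -0.3700i → escape time 6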